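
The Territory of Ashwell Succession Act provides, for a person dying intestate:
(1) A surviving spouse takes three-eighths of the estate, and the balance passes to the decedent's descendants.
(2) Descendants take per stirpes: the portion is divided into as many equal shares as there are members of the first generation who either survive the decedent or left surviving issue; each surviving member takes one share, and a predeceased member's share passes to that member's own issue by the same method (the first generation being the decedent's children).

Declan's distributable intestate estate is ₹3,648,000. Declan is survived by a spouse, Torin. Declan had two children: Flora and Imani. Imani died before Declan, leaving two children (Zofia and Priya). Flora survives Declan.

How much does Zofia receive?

Torin takes three-eighths of ₹3,648,000 = ₹1,368,000. The remaining ₹2,280,000 passes to the descendants.
The descendants' portion (₹2,280,000) is divided into 2 shares of ₹1,140,000: Flora takes ₹1,140,000; Imani's ₹1,140,000 share passes to Imani's issue.
Imani's share (₹1,140,000) is divided into 2 shares of ₹570,000: Zofia and Priya each take ₹570,000.

Zofia receives ₹570,000.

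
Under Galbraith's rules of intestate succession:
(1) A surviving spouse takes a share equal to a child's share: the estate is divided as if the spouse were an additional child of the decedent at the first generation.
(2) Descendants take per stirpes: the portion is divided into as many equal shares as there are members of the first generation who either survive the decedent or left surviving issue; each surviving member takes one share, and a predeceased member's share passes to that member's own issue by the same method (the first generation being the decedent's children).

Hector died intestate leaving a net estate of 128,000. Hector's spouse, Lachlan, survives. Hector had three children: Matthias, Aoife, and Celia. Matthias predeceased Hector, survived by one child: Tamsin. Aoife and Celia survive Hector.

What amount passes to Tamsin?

Tamsin receives 32,000.

The spouse counts as an additional share at the children's level, so there are 4 primary shares of 32,000. Lachlan takes one such share (32,000).
The children's combined portion (96,000) is divided into 3 shares of 32,000: Aoife and Celia each take 32,000; Matthias's 32,000 share passes to Matthias's issue.
Matthias's share (32,000) passes entirely to Tamsin.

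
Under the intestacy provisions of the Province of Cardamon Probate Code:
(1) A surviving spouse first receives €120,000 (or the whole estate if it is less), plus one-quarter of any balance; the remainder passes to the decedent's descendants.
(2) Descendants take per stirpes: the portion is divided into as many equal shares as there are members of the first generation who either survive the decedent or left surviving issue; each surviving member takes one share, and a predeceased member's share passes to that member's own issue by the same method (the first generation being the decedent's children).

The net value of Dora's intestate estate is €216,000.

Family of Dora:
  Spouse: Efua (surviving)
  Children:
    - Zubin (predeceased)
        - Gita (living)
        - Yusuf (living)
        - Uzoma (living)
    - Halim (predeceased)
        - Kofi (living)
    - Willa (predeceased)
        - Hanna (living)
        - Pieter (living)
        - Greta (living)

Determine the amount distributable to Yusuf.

Yusuf receives €8,000.

Efua first takes €120,000, leaving a balance of €96,000. Efua then takes one-quarter of the balance (€24,000), for a total of €144,000. The remaining €72,000 passes to the descendants.
The descendants' portion (€72,000) is divided into 3 shares of €24,000: Zubin's €24,000 share passes to Zubin's issue; Halim's €24,000 share passes to Halim's issue; Willa's €24,000 share passes to Willa's issue.
Zubin's share (€24,000) is divided into 3 shares of €8,000: Gita, Yusuf, and Uzoma each take €8,000.
Halim's share (€24,000) passes entirely to Kofi.
Willa's share (€24,000) is divided into 3 shares of €8,000: Hanna, Pieter, and Greta each take €8,000.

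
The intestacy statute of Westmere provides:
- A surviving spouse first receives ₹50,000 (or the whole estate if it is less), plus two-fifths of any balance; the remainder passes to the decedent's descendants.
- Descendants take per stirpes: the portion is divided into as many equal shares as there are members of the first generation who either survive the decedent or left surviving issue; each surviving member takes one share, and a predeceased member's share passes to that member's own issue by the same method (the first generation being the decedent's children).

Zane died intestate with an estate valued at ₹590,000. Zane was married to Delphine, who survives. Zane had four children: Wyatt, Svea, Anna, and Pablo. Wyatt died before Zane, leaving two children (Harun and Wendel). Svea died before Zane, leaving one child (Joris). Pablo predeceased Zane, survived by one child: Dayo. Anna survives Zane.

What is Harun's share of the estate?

Delphine first takes ₹50,000, leaving a balance of ₹540,000. Delphine then takes two-fifths of the balance (₹216,000), for a total of ₹266,000. The remaining ₹324,000 passes to the descendants.
The descendants' portion (₹324,000) is divided into 4 shares of ₹81,000: Anna takes ₹81,000; Wyatt's ₹81,000 share passes to Wyatt's issue; Svea's ₹81,000 share passes to Svea's issue; Pablo's ₹81,000 share passes to Pablo's issue.
Wyatt's share (₹81,000) is divided into 2 shares of ₹40,500: Harun and Wendel each take ₹40,500.
Svea's share (₹81,000) passes entirely to Joris.
Pablo's share (₹81,000) passes entirely to Dayo.

Harun receives ₹40,500.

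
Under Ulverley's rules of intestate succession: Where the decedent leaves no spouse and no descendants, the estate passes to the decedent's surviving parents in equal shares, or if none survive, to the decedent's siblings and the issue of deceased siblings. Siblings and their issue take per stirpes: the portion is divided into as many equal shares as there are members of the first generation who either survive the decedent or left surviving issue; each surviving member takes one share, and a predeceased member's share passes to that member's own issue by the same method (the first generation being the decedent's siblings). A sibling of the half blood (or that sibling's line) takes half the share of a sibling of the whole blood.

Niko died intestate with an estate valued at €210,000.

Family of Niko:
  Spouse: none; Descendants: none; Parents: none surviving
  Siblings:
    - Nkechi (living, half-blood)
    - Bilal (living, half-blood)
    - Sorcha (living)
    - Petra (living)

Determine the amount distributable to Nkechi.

Nkechi receives €35,000.

The entire €210,000 passes to the siblings and their issue.
Counting each half-blood sibling's line as half a unit, there are 3 units in €210,000, so one unit is €70,000. Whole-blood lines (Sorcha and Petra) take €70,000 each; half-blood lines (Nkechi and Bilal) take €35,000 each.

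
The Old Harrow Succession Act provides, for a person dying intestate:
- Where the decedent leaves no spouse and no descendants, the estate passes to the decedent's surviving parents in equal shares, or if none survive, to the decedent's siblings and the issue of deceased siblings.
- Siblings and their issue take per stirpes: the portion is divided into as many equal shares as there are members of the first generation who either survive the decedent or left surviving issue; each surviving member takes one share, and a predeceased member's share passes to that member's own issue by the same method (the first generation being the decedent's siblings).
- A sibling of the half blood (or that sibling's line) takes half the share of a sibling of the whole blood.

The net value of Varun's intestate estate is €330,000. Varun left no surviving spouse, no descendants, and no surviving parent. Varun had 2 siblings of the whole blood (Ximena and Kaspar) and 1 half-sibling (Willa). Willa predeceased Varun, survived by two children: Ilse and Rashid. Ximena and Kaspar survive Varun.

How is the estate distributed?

Ximena: €132,000; Kaspar: €132,000; Ilse: €33,000; Rashid: €33,000

The entire €330,000 passes to the siblings and their issue.
Counting each half-blood sibling's line as half a unit, there are 5/2 units in €330,000, so one unit is €132,000. Whole-blood lines (Ximena and Kaspar) take €132,000 each; half-blood lines (Willa) take €66,000 each.
Willa's share (€66,000) is divided into 2 shares of €33,000: Ilse and Rashid each take €33,000.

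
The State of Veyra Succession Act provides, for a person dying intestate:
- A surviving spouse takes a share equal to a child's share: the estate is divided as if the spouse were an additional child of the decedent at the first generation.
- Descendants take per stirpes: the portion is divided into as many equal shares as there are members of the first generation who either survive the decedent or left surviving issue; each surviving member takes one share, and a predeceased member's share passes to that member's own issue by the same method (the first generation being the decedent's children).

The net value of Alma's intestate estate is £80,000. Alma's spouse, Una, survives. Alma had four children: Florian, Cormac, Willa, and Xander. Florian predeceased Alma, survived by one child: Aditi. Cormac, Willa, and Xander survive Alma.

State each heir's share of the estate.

Una: £16,000; Aditi: £16,000; Cormac: £16,000; Willa: £16,000; Xander: £16,000

The spouse counts as an additional share at the children's level, so there are 5 primary shares of £16,000. Una takes one such share (£16,000).
The children's combined portion (£64,000) is divided into 4 shares of £16,000: Cormac, Willa, and Xander each take £16,000; Florian's £16,000 share passes to Florian's issue.
Florian's share (£16,000) passes entirely to Aditi.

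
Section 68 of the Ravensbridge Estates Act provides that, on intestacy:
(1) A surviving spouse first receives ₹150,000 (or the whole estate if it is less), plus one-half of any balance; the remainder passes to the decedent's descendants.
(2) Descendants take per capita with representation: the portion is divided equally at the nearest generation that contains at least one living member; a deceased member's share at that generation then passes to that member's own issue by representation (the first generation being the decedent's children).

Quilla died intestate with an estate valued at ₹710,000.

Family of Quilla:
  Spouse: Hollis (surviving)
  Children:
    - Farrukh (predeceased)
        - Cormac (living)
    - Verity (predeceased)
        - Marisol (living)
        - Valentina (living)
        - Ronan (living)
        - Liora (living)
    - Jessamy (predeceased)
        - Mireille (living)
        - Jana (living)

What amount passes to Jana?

Jana receives ₹40,000.

Hollis first takes ₹150,000, leaving a balance of ₹560,000. Hollis then takes one-half of the balance (₹280,000), for a total of ₹430,000. The remaining ₹280,000 passes to the descendants.
No child survives, so the initial division is made at the grandchildren's generation.
The descendants' portion (₹280,000) is divided into 7 shares of ₹40,000: Cormac, Marisol, Valentina, Ronan, Liora, Mireille, and Jana each take ₹40,000.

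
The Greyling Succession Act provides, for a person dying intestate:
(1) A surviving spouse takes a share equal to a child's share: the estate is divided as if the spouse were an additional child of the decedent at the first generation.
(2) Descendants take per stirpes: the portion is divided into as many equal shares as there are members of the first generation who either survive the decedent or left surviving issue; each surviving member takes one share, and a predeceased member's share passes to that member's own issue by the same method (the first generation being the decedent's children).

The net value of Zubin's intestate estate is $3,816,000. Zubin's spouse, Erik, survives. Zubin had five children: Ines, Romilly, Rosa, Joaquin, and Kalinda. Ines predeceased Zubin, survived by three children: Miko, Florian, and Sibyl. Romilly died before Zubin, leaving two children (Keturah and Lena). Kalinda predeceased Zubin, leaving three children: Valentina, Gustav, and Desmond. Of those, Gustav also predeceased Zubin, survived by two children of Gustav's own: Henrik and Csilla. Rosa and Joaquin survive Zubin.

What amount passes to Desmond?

The spouse counts as an additional share at the children's level, so there are 6 primary shares of $636,000. Erik takes one such share ($636,000).
The children's combined portion ($3,180,000) is divided into 5 shares of $636,000: Rosa and Joaquin each take $636,000; Ines's $636,000 share passes to Ines's issue; Romilly's $636,000 share passes to Romilly's issue; Kalinda's $636,000 share passes to Kalinda's issue.
Ines's share ($636,000) is divided into 3 shares of $212,000: Miko, Florian, and Sibyl each take $212,000.
Romilly's share ($636,000) is divided into 2 shares of $318,000: Keturah and Lena each take $318,000.
Kalinda's share ($636,000) is divided into 3 shares of $212,000: Valentina and Desmond each take $212,000; Gustav's $212,000 share passes to Gustav's issue.
Gustav's share ($212,000) is divided into 2 shares of $106,000: Henrik and Csilla each take $106,000.

Desmond receives $212,000.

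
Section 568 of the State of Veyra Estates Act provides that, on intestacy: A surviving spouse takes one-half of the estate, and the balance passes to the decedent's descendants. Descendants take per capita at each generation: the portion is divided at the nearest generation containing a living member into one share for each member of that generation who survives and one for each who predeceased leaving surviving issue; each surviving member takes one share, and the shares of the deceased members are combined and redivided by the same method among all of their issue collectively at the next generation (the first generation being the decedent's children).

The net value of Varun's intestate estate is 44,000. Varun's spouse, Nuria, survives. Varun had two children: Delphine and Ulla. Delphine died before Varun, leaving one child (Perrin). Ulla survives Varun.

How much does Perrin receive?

Perrin receives 11,000.

Nuria takes one-half of 44,000 = 22,000. The remaining 22,000 passes to the descendants.
The descendants' portion (22,000) is divided at the children's generation into 2 shares of 11,000. Ulla takes 11,000. The remaining share for the deceased Delphine (11,000) is carried to the next generation.
That pool (11,000) passes entirely to Perrin, the sole taker at the grandchildren's generation.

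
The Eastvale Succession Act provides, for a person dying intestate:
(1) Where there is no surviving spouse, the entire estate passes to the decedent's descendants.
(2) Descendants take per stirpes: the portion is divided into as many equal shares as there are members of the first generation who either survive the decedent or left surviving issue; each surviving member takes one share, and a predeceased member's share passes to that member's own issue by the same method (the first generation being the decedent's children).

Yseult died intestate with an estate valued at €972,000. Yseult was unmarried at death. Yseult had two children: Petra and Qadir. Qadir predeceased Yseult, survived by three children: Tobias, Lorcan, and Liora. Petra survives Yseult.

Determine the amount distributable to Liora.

The entire €972,000 passes to the descendants.
That amount (€972,000) is divided into 2 shares of €486,000: Petra takes €486,000; Qadir's €486,000 share passes to Qadir's issue.
Qadir's share (€486,000) is divided into 3 shares of €162,000: Tobias, Lorcan, and Liora each take €162,000.

Liora receives €162,000.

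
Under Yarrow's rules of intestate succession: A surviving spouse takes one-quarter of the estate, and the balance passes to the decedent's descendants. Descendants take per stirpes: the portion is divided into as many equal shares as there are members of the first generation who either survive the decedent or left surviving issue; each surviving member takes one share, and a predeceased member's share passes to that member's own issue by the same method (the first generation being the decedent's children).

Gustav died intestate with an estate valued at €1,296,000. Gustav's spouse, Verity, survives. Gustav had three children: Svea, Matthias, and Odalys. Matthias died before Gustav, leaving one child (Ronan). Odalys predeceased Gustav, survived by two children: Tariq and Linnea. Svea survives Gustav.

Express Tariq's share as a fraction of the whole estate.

Verity takes one-quarter of €1,296,000 = €324,000. The remaining €972,000 passes to the descendants.
The descendants' portion (€972,000) is divided into 3 shares of €324,000: Svea takes €324,000; Matthias's €324,000 share passes to Matthias's issue; Odalys's €324,000 share passes to Odalys's issue.
Matthias's share (€324,000) passes entirely to Ronan.
Odalys's share (€324,000) is divided into 2 shares of €162,000: Tariq and Linnea each take €162,000.

Tariq receives 1/8 of the estate.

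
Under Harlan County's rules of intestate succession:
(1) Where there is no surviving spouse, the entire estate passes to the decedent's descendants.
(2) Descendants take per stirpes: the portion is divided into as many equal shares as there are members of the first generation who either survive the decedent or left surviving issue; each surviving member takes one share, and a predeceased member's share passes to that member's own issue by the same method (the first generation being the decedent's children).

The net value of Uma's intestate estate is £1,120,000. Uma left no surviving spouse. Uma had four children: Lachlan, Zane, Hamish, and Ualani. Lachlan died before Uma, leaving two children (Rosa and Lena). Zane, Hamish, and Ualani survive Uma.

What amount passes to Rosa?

Rosa receives £140,000.

The entire £1,120,000 passes to the descendants.
That amount (£1,120,000) is divided into 4 shares of £280,000: Zane, Hamish, and Ualani each take £280,000; Lachlan's £280,000 share passes to Lachlan's issue.
Lachlan's share (£280,000) is divided into 2 shares of £140,000: Rosa and Lena each take £140,000.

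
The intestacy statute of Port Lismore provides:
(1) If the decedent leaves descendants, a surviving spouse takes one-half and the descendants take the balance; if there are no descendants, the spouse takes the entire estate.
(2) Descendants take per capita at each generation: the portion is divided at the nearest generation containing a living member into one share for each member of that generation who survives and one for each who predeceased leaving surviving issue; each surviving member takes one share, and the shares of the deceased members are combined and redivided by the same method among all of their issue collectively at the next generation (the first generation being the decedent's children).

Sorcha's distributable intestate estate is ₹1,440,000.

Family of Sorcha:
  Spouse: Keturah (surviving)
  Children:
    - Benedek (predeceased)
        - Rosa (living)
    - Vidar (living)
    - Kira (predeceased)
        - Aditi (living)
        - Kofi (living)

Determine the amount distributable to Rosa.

Keturah takes one-half of ₹1,440,000 = ₹720,000. The remaining ₹720,000 passes to the descendants.
The descendants' portion (₹720,000) is divided at the children's generation into 3 shares of ₹240,000. Vidar takes ₹240,000. The 2 shares of the deceased (Benedek and Kira) are combined into a pool of ₹480,000.
That pool (₹480,000) is divided at the grandchildren's generation equally among Rosa, Aditi, and Kofi: ₹160,000 each.

Rosa receives ₹160,000.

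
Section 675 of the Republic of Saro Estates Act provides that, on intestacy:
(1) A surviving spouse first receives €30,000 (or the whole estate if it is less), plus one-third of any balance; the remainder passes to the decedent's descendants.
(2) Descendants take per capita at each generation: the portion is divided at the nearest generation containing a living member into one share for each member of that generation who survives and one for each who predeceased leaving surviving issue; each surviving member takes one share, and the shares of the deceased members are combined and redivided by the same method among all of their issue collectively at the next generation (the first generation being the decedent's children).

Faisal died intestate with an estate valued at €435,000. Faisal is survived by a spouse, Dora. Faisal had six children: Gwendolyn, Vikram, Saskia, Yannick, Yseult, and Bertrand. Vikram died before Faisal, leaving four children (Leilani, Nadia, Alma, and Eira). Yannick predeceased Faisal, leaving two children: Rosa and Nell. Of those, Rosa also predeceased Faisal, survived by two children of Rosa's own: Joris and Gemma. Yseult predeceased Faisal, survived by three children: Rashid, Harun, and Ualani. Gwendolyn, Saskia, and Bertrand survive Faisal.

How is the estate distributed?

Dora first takes €30,000, leaving a balance of €405,000. Dora then takes one-third of the balance (€135,000), for a total of €165,000. The remaining €270,000 passes to the descendants.
The descendants' portion (€270,000) is divided at the children's generation into 6 shares of €45,000. Gwendolyn, Saskia, and Bertrand each take €45,000. The 3 shares of the deceased (Vikram, Yannick, and Yseult) are combined into a pool of €135,000.
That pool (€135,000) is divided at the grandchildren's generation into 9 shares of €15,000. Leilani, Nadia, Alma, Eira, Nell, Rashid, Harun, and Ualani each take €15,000. The remaining share for the deceased Rosa (€15,000) is carried to the next generation.
That pool (€15,000) is divided at the great-grandchildren's generation equally among Joris and Gemma: €7,500 each.

Dora: €165,000; Gwendolyn: €45,000; Leilani: €15,000; Nadia: €15,000; Alma: €15,000; Eira: €15,000; Saskia: €45,000; Joris: €7,500; Gemma: €7,500; Nell: €15,000; Rashid: €15,000; Harun: €15,000; Ualani: €15,000; Bertrand: €45,000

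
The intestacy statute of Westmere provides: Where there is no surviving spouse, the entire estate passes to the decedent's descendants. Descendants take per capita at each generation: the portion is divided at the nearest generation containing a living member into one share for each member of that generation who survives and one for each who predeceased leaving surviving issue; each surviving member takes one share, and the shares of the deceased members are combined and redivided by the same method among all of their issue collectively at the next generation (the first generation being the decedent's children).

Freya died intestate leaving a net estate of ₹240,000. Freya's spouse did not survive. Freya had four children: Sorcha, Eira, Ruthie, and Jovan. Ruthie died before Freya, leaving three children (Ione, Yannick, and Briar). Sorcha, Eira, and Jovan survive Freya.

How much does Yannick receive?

Yannick receives ₹20,000.

The entire ₹240,000 passes to the descendants.
That amount (₹240,000) is divided at the children's generation into 4 shares of ₹60,000. Sorcha, Eira, and Jovan each take ₹60,000. The remaining share for the deceased Ruthie (₹60,000) is carried to the next generation.
That pool (₹60,000) is divided at the grandchildren's generation equally among Ione, Yannick, and Briar: ₹20,000 each.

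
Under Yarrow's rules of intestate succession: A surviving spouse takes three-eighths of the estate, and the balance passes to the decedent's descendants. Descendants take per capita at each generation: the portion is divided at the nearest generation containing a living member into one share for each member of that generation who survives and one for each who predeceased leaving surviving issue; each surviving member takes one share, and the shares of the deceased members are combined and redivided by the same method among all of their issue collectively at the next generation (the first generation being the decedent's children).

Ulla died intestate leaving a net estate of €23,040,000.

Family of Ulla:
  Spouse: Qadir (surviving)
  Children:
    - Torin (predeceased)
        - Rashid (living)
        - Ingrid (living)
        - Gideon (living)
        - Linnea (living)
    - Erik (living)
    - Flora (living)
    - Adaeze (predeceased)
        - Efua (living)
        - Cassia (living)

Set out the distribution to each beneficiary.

Qadir takes three-eighths of €23,040,000 = €8,640,000. The remaining €14,400,000 passes to the descendants.
The descendants' portion (€14,400,000) is divided at the children's generation into 4 shares of €3,600,000. Erik and Flora each take €3,600,000. The 2 shares of the deceased (Torin and Adaeze) are combined into a pool of €7,200,000.
That pool (€7,200,000) is divided at the grandchildren's generation equally among Rashid, Ingrid, Gideon, Linnea, Efua, and Cassia: €1,200,000 each.

Qadir: €8,640,000; Rashid: €1,200,000; Ingrid: €1,200,000; Gideon: €1,200,000; Linnea: €1,200,000; Erik: €3,600,000; Flora: €3,600,000; Efua: €1,200,000; Cassia: €1,200,000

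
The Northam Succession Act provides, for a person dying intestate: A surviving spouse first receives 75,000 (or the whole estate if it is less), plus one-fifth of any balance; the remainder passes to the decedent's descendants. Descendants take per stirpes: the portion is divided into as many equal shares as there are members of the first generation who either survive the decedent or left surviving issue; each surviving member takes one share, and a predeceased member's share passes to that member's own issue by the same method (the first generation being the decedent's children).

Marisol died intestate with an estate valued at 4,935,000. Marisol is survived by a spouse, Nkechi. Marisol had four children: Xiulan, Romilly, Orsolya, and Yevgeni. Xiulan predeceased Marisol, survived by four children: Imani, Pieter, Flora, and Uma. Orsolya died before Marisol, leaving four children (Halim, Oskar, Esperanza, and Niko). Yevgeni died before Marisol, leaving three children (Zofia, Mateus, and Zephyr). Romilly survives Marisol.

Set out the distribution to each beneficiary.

Nkechi: 1,047,000; Imani: 243,000; Pieter: 243,000; Flora: 243,000; Uma: 243,000; Romilly: 972,000; Halim: 243,000; Oskar: 243,000; Esperanza: 243,000; Niko: 243,000; Zofia: 324,000; Mateus: 324,000; Zephyr: 324,000

Nkechi first takes 75,000, leaving a balance of 4,860,000. Nkechi then takes one-fifth of the balance (972,000), for a total of 1,047,000. The remaining 3,888,000 passes to the descendants.
The descendants' portion (3,888,000) is divided into 4 shares of 972,000: Romilly takes 972,000; Xiulan's 972,000 share passes to Xiulan's issue; Orsolya's 972,000 share passes to Orsolya's issue; Yevgeni's 972,000 share passes to Yevgeni's issue.
Xiulan's share (972,000) is divided into 4 shares of 243,000: Imani, Pieter, Flora, and Uma each take 243,000.
Orsolya's share (972,000) is divided into 4 shares of 243,000: Halim, Oskar, Esperanza, and Niko each take 243,000.
Yevgeni's share (972,000) is divided into 3 shares of 324,000: Zofia, Mateus, and Zephyr each take 324,000.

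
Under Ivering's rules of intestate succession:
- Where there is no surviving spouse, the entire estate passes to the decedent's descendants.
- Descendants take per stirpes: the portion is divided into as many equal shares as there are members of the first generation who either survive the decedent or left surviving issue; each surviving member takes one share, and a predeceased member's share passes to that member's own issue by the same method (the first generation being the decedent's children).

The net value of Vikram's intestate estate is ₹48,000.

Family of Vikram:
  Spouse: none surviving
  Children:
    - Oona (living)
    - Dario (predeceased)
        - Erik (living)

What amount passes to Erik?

Erik receives ₹24,000.

The entire ₹48,000 passes to the descendants.
That amount (₹48,000) is divided into 2 shares of ₹24,000: Oona takes ₹24,000; Dario's ₹24,000 share passes to Dario's issue.
Dario's share (₹24,000) passes entirely to Erik.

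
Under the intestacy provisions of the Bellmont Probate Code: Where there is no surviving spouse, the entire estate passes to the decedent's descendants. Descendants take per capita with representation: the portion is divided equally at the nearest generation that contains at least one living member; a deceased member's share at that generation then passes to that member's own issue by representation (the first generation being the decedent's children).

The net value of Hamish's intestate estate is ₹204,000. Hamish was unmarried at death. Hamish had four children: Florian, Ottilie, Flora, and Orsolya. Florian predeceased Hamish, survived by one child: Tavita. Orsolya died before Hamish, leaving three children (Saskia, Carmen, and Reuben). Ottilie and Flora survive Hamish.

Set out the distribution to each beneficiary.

Tavita: ₹51,000; Ottilie: ₹51,000; Flora: ₹51,000; Saskia: ₹17,000; Carmen: ₹17,000; Reuben: ₹17,000

The entire ₹204,000 passes to the descendants.
That amount (₹204,000) is divided into 4 shares of ₹51,000: Ottilie and Flora each take ₹51,000; Florian's ₹51,000 share passes to Florian's issue; Orsolya's ₹51,000 share passes to Orsolya's issue.
Florian's share (₹51,000) passes entirely to Tavita.
Orsolya's share (₹51,000) is divided into 3 shares of ₹17,000: Saskia, Carmen, and Reuben each take ₹17,000.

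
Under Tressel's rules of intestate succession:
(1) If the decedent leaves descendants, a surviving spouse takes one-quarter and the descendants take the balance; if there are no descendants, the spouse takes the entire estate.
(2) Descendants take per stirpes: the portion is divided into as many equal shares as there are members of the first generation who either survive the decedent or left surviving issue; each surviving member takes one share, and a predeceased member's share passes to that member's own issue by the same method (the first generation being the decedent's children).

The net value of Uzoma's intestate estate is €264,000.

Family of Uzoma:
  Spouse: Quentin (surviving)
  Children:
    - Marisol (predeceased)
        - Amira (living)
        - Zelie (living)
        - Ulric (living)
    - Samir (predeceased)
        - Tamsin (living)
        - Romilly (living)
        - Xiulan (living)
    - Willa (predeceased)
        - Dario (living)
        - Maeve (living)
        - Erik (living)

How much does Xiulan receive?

Quentin takes one-quarter of €264,000 = €66,000. The remaining €198,000 passes to the descendants.
The descendants' portion (€198,000) is divided into 3 shares of €66,000: Marisol's €66,000 share passes to Marisol's issue; Samir's €66,000 share passes to Samir's issue; Willa's €66,000 share passes to Willa's issue.
Marisol's share (€66,000) is divided into 3 shares of €22,000: Amira, Zelie, and Ulric each take €22,000.
Samir's share (€66,000) is divided into 3 shares of €22,000: Tamsin, Romilly, and Xiulan each take €22,000.
Willa's share (€66,000) is divided into 3 shares of €22,000: Dario, Maeve, and Erik each take €22,000.

Xiulan receives €22,000.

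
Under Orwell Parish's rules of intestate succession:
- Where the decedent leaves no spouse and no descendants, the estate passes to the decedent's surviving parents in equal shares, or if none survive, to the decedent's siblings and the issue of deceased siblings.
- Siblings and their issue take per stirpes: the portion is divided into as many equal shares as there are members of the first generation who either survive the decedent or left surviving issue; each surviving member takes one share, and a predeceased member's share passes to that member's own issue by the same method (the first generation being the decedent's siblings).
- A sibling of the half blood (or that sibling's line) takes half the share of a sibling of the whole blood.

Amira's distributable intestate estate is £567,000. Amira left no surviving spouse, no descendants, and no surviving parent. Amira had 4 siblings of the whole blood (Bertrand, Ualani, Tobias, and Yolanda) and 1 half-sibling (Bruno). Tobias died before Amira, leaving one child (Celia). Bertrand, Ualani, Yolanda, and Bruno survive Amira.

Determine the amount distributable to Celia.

Celia receives £126,000.

The entire £567,000 passes to the siblings and their issue.
Counting each half-blood sibling's line as half a unit, there are 9/2 units in £567,000, so one unit is £126,000. Whole-blood lines (Bertrand, Ualani, Tobias, and Yolanda) take £126,000 each; half-blood lines (Bruno) take £63,000 each.
Tobias's share (£126,000) passes entirely to Celia.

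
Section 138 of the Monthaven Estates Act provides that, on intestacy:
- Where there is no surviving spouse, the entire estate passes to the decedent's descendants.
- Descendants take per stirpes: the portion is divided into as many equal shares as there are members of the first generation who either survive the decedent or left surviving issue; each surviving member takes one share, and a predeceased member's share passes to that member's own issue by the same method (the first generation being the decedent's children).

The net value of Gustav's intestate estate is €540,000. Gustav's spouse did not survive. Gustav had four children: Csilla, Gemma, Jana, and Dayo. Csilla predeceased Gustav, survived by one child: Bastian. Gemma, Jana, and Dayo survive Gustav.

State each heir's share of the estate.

The entire €540,000 passes to the descendants.
That amount (€540,000) is divided into 4 shares of €135,000: Gemma, Jana, and Dayo each take €135,000; Csilla's €135,000 share passes to Csilla's issue.
Csilla's share (€135,000) passes entirely to Bastian.

Bastian: €135,000; Gemma: €135,000; Jana: €135,000; Dayo: €135,000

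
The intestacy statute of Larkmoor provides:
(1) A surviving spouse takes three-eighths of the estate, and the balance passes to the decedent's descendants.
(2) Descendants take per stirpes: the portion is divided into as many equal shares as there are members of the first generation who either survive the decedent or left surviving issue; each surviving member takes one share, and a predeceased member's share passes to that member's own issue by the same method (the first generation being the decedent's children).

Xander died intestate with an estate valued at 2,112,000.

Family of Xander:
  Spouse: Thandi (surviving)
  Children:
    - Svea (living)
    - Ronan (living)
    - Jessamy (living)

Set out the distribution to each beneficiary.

Thandi: 792,000; Svea: 440,000; Ronan: 440,000; Jessamy: 440,000

Thandi takes three-eighths of 2,112,000 = 792,000. The remaining 1,320,000 passes to the descendants.
The descendants' portion (1,320,000) is divided into 3 shares of 440,000: Svea, Ronan, and Jessamy each take 440,000.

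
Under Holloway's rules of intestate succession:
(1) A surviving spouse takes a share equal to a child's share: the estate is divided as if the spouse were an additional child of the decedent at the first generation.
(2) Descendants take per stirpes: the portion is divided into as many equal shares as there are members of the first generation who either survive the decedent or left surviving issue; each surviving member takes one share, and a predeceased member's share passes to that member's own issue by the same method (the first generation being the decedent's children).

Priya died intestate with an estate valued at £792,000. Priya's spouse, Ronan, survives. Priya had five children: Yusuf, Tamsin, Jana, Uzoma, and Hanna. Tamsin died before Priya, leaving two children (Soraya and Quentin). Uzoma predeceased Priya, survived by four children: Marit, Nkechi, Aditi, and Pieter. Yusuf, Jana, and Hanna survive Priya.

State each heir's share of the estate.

Ronan: £132,000; Yusuf: £132,000; Soraya: £66,000; Quentin: £66,000; Jana: £132,000; Marit: £33,000; Nkechi: £33,000; Aditi: £33,000; Pieter: £33,000; Hanna: £132,000

The spouse counts as an additional share at the children's level, so there are 6 primary shares of £132,000. Ronan takes one such share (£132,000).
The children's combined portion (£660,000) is divided into 5 shares of £132,000: Yusuf, Jana, and Hanna each take £132,000; Tamsin's £132,000 share passes to Tamsin's issue; Uzoma's £132,000 share passes to Uzoma's issue.
Tamsin's share (£132,000) is divided into 2 shares of £66,000: Soraya and Quentin each take £66,000.
Uzoma's share (£132,000) is divided into 4 shares of £33,000: Marit, Nkechi, Aditi, and Pieter each take £33,000.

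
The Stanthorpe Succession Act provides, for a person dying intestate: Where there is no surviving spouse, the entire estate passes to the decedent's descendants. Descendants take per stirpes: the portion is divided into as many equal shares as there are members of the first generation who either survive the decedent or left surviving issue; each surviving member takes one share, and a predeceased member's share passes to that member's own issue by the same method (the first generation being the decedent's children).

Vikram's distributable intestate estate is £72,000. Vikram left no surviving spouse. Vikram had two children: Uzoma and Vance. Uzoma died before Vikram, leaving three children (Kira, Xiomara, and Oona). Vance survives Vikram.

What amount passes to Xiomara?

The entire £72,000 passes to the descendants.
That amount (£72,000) is divided into 2 shares of £36,000: Vance takes £36,000; Uzoma's £36,000 share passes to Uzoma's issue.
Uzoma's share (£36,000) is divided into 3 shares of £12,000: Kira, Xiomara, and Oona each take £12,000.

Xiomara receives £12,000.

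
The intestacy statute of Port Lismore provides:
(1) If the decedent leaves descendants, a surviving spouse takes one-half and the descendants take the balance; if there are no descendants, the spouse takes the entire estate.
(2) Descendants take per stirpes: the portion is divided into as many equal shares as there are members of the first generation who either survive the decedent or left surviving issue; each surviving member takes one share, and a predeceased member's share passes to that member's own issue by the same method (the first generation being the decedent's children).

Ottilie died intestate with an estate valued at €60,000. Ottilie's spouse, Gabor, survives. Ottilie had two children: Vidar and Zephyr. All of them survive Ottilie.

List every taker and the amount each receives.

Gabor: €30,000; Vidar: €15,000; Zephyr: €15,000

Gabor takes one-half of €60,000 = €30,000. The remaining €30,000 passes to the descendants.
The descendants' portion (€30,000) is divided into 2 shares of €15,000: Vidar and Zephyr each take €15,000.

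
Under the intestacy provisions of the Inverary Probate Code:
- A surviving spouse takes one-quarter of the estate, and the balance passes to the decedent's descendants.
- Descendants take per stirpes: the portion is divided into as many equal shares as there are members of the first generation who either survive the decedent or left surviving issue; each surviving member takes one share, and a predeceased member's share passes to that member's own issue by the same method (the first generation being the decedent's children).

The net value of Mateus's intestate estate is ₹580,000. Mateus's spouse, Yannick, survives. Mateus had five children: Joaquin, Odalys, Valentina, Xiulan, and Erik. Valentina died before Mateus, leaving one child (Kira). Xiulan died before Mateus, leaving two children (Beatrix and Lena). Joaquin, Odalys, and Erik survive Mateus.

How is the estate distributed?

Yannick: ₹145,000; Joaquin: ₹87,000; Odalys: ₹87,000; Kira: ₹87,000; Beatrix: ₹43,500; Lena: ₹43,500; Erik: ₹87,000

Yannick takes one-quarter of ₹580,000 = ₹145,000. The remaining ₹435,000 passes to the descendants.
The descendants' portion (₹435,000) is divided into 5 shares of ₹87,000: Joaquin, Odalys, and Erik each take ₹87,000; Valentina's ₹87,000 share passes to Valentina's issue; Xiulan's ₹87,000 share passes to Xiulan's issue.
Valentina's share (₹87,000) passes entirely to Kira.
Xiulan's share (₹87,000) is divided into 2 shares of ₹43,500: Beatrix and Lena each take ₹43,500.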